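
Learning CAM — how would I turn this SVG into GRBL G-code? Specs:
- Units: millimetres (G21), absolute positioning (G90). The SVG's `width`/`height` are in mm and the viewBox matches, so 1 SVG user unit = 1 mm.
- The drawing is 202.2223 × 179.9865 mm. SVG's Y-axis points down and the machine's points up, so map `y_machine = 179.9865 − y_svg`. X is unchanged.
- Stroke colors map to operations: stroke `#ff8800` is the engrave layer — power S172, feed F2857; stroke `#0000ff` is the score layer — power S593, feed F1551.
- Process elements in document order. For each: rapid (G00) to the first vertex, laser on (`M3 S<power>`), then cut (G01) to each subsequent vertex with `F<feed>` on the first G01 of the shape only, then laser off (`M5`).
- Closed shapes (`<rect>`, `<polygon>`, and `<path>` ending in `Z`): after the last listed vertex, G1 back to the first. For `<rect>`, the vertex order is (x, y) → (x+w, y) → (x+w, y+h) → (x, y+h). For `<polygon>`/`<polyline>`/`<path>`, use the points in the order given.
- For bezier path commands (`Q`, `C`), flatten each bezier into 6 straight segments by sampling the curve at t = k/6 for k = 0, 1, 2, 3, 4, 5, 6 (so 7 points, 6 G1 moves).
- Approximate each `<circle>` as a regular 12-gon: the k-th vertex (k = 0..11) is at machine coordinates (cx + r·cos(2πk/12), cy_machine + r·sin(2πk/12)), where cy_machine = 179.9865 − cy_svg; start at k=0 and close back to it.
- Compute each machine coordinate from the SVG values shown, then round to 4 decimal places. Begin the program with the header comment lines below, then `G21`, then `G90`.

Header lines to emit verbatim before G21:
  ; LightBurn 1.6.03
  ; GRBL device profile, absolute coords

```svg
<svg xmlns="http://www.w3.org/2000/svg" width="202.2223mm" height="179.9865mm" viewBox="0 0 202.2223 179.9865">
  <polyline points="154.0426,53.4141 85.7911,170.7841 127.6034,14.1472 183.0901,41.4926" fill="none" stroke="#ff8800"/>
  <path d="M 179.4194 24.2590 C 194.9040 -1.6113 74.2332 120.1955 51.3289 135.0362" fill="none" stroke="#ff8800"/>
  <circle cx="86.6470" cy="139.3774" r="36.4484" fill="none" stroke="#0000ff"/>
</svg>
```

; LightBurn 1.6.03
; GRBL device profile, absolute coords
G21
G90
G00 X154.0426 Y126.5724
M3 S172
G01 X85.7911 Y9.2024 F2857
G01 X127.6034 Y165.8393
G01 X183.0901 Y138.4939
M5
G00 X179.4194 Y155.7275
M3 S172
G01 X176.8984 Y157.5351 F2857
G01 X158.1826 Y141.8033
G01 X129.7700 Y115.6055
G01 X98.1583 Y86.0151
G01 X69.8453 Y60.1056
G01 X51.3289 Y44.9503
M5
G00 X123.0954 Y40.6091
M3 S593
G01 X118.2122 Y58.8333 F1551
G01 X104.8712 Y72.1743
G01 X86.6470 Y77.0575
G01 X68.4228 Y72.1743
G01 X55.0818 Y58.8333
G01 X50.1986 Y40.6091
G01 X55.0818 Y22.3849
G01 X68.4228 Y9.0439
G01 X86.6470 Y4.1607
G01 X104.8712 Y9.0439
G01 X118.2122 Y22.3849
G01 X123.0954 Y40.6091
M5

1 u = 1 mm; y_m = 179.9865 − y.

[1] `<polyline>` open polyline, #ff8800→engrave S172 F2857: (154.0426,126.5724) → (85.7911,9.2024) → (127.6034,165.8393) → (183.0901,138.4939)

[2] `<path>` cubic bezier, #ff8800→engrave S172 F2857: (179.4194,155.7275) → (176.8984,157.5351) → (158.1826,141.8033) → (129.7700,115.6055) → (98.1583,86.0151) → (69.8453,60.1056) → (51.3289,44.9503)

[3] `<circle>` circle, #0000ff→score S593 F1551: (123.0954,40.6091) → (118.2122,58.8333) → (104.8712,72.1743) → (86.6470,77.0575) → (68.4228,72.1743) → (55.0818,58.8333) → (50.1986,40.6091) → (55.0818,22.3849) → (68.4228,9.0439) → (86.6470,4.1607) → (104.8712,9.0439) → (118.2122,22.3849) → (123.0954,40.6091) (closed)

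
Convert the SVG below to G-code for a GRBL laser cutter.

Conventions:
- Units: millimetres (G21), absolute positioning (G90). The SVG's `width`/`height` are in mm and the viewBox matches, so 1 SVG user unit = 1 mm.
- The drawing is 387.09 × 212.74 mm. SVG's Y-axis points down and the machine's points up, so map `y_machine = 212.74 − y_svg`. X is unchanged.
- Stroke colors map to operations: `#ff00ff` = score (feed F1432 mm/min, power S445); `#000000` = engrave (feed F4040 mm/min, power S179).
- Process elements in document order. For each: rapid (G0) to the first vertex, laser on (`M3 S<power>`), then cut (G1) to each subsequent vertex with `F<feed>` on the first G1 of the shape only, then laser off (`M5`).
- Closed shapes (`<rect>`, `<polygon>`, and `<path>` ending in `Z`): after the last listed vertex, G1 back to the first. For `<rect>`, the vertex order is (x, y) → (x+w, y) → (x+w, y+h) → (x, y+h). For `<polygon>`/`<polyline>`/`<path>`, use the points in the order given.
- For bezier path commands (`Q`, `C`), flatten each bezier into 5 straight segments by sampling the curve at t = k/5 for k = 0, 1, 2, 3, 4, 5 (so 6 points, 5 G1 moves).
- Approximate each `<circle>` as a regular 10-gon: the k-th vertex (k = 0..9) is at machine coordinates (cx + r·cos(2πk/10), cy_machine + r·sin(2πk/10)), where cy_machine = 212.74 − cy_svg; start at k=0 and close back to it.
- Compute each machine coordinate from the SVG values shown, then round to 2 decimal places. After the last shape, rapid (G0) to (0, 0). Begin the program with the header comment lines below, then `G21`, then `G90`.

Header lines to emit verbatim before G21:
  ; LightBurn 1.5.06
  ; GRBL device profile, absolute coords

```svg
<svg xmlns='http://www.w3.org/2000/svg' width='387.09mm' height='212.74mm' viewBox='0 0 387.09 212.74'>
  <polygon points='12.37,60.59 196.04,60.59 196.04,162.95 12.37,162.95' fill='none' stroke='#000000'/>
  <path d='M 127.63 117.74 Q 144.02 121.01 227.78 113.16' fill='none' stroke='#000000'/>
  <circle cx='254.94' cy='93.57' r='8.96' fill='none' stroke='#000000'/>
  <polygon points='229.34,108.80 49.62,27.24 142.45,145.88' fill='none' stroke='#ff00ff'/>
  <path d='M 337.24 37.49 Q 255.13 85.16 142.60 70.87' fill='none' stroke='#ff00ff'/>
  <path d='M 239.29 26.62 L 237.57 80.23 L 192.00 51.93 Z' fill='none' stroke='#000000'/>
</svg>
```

; LightBurn 1.5.06
; GRBL device profile, absolute coords
G21
G90
G0 X12.37 Y152.15
M3 S179
G1 X196.04 Y152.15 F4040
G1 X196.04 Y49.79
G1 X12.37 Y49.79
G1 X12.37 Y152.15
M5
G0 X127.63 Y95.00
M3 S179
G1 X136.88 Y94.14 F4040
G1 X151.52 Y94.16
G1 X171.55 Y95.08
G1 X196.97 Y96.88
G1 X227.78 Y99.58
M5
G0 X263.90 Y119.17
M3 S179
G1 X262.19 Y124.44 F4040
G1 X257.71 Y127.69
G1 X252.17 Y127.69
G1 X247.69 Y124.44
G1 X245.98 Y119.17
G1 X247.69 Y113.90
G1 X252.17 Y110.65
G1 X257.71 Y110.65
G1 X262.19 Y113.90
G1 X263.90 Y119.17
M5
G0 X229.34 Y103.94
M3 S445
G1 X49.62 Y185.50 F1432
G1 X142.45 Y66.86
G1 X229.34 Y103.94
M5
G0 X337.24 Y175.25
M3 S445
G1 X303.18 Y158.66 F1432
G1 X266.68 Y147.03
G1 X227.76 Y140.35
G1 X186.40 Y138.63
G1 X142.60 Y141.87
M5
G0 X239.29 Y186.12
M3 S179
G1 X237.57 Y132.51 F4040
G1 X192.00 Y160.81
G1 X239.29 Y186.12
M5
G0 X0.00 Y0.00

1 u = 1 mm; y_m = 212.74 − y.

[1] `<polygon>` rectangle, #000000→engrave S179 F4040: (12.37,152.15) → (196.04,152.15) → (196.04,49.79) → (12.37,49.79) → (12.37,152.15) (closed)

[2] `<path>` quadratic bezier, #000000→engrave S179 F4040: (127.63,95.00) → (136.88,94.14) → (151.52,94.16) → (171.55,95.08) → (196.97,96.88) → (227.78,99.58)

[3] `<circle>` circle, #000000→engrave S179 F4040: (263.90,119.17) → (262.19,124.44) → (257.71,127.69) → (252.17,127.69) → (247.69,124.44) → (245.98,119.17) → (247.69,113.90) → (252.17,110.65) → (257.71,110.65) → (262.19,113.90) → (263.90,119.17) (closed)

[4] `<polygon>` closed polygon, #ff00ff→score S445 F1432: (229.34,103.94) → (49.62,185.50) → (142.45,66.86) → (229.34,103.94) (closed)

[5] `<path>` quadratic bezier, #ff00ff→score S445 F1432: (337.24,175.25) → (303.18,158.66) → (266.68,147.03) → (227.76,140.35) → (186.40,138.63) → (142.60,141.87)

[6] `<path>` regular polygon, #000000→engrave S179 F4040: (239.29,186.12) → (237.57,132.51) → (192.00,160.81) → (239.29,186.12) (closed)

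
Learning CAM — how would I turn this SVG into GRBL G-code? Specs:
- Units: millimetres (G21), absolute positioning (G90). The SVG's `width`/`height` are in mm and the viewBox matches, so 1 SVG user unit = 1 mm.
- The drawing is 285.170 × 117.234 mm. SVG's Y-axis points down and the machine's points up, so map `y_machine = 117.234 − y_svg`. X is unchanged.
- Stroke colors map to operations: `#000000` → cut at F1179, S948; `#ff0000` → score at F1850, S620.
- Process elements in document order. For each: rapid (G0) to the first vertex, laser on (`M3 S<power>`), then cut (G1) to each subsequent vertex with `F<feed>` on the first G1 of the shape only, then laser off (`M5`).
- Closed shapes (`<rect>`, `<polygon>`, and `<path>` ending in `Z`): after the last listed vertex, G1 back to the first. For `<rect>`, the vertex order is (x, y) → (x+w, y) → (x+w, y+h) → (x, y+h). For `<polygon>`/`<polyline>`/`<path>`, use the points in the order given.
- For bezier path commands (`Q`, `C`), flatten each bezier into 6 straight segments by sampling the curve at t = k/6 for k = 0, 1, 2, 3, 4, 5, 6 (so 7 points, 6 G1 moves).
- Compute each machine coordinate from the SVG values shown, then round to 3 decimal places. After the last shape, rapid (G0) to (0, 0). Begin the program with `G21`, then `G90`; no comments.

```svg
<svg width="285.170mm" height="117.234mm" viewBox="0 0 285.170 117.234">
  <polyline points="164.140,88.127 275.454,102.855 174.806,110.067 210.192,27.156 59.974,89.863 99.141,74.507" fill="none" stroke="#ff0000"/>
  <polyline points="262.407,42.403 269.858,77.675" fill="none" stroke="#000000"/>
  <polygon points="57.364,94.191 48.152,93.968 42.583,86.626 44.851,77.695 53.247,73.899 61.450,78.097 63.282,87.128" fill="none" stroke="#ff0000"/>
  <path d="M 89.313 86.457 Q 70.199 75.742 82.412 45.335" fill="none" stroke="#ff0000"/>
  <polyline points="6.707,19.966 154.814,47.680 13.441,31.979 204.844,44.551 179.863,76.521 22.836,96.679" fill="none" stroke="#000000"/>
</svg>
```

G21
G90
G0 X164.140 Y29.107
M3 S620
G1 X275.454 Y14.379 F1850
G1 X174.806 Y7.167
G1 X210.192 Y90.078
G1 X59.974 Y27.371
G1 X99.141 Y42.727
M5
G0 X262.407 Y74.831
M3 S948
G1 X269.858 Y39.559 F1179
M5
G0 X57.364 Y23.043
M3 S620
G1 X48.152 Y23.266 F1850
G1 X42.583 Y30.608
G1 X44.851 Y39.539
G1 X53.247 Y43.335
G1 X61.450 Y39.137
G1 X63.282 Y30.106
G1 X57.364 Y23.043
M5
G0 X89.313 Y30.777
M3 S620
G1 X83.812 Y34.896 F1850
G1 X80.051 Y40.108
G1 X78.031 Y46.415
G1 X77.751 Y53.816
G1 X79.211 Y62.310
G1 X82.412 Y71.899
M5
G0 X6.707 Y97.268
M3 S948
G1 X154.814 Y69.554 F1179
G1 X13.441 Y85.255
G1 X204.844 Y72.683
G1 X179.863 Y40.713
G1 X22.836 Y20.555
M5
G0 X0.000 Y0.000

viewBox `0 0 285.170 117.234` with mm width/height → 1 unit = 1 mm. Flip: y_m = 117.234 − y_svg.

**Shape 1** — `<polyline>` open polyline, stroke `#ff0000` → score (S620, F1850). Machine vertices: (164.140,29.107) → (275.454,14.379) → (174.806,7.167) → (210.192,90.078) → (59.974,27.371) → (99.141,42.727). Open path.

**Shape 2** — `<polyline>` line segment, stroke `#000000` → cut (S948, F1179). Machine vertices: (262.407,74.831) → (269.858,39.559). Open path.

**Shape 3** — `<polygon>` regular polygon, stroke `#ff0000` → score (S620, F1850). Machine vertices: (57.364,23.043) → (48.152,23.266) → (42.583,30.608) → (44.851,39.539) → (53.247,43.335) → (61.450,39.137) → (63.282,30.106) → (57.364,23.043). Closed: final G1 returns to the first vertex.

**Shape 4** — `<path>` quadratic bezier, stroke `#ff0000` → score (S620, F1850). Control points (SVG): P0=(89.313,86.457), P1=(70.199,75.742), P2=(82.412,45.335); sampled at t=k/6. Machine vertices: (89.313,30.777) → (83.812,34.896) → (80.051,40.108) → (78.031,46.415) → (77.751,53.816) → (79.211,62.310) → (82.412,71.899). Open path.

**Shape 5** — `<polyline>` open polyline, stroke `#000000` → cut (S948, F1179). Machine vertices: (6.707,97.268) → (154.814,69.554) → (13.441,85.255) → (204.844,72.683) → (179.863,40.713) → (22.836,20.555). Open path.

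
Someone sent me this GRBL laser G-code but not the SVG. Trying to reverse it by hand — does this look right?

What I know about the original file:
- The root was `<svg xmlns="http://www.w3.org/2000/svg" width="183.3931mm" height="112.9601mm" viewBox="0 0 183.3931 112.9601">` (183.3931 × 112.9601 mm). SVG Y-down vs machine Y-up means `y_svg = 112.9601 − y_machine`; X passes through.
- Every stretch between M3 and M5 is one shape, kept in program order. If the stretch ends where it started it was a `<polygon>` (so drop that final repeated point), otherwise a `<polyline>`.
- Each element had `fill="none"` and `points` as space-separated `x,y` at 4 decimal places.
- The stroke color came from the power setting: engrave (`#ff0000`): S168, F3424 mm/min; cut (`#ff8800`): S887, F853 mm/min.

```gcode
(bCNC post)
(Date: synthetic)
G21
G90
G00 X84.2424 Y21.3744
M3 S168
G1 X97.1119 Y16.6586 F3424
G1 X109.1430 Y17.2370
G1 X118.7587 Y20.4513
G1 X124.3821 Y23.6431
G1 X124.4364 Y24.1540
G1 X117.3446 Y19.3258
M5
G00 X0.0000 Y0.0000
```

<svg xmlns="http://www.w3.org/2000/svg" width="183.3931mm" height="112.9601mm" viewBox="0 0 183.3931 112.9601">
  <polyline points="84.2424,91.5857 97.1119,96.3015 109.1430,95.7231 118.7587,92.5088 124.3821,89.3170 124.4364,88.8061 117.3446,93.6343" fill="none" stroke="#ff0000"/>
</svg>

Each laser-on run becomes one SVG element. Flip Y back into SVG space with y_svg = 112.9601 − y_machine. Every run uses S168, so all elements get stroke `#ff0000` (engrave).

Run 1: The run is open, so emit a `<polyline>` with points (Y-flipped): 84.2424,91.5857 97.1119,96.3015 109.1430,95.7231 118.7587,92.5088 124.3821,89.3170 124.4364,88.8061 117.3446,93.6343.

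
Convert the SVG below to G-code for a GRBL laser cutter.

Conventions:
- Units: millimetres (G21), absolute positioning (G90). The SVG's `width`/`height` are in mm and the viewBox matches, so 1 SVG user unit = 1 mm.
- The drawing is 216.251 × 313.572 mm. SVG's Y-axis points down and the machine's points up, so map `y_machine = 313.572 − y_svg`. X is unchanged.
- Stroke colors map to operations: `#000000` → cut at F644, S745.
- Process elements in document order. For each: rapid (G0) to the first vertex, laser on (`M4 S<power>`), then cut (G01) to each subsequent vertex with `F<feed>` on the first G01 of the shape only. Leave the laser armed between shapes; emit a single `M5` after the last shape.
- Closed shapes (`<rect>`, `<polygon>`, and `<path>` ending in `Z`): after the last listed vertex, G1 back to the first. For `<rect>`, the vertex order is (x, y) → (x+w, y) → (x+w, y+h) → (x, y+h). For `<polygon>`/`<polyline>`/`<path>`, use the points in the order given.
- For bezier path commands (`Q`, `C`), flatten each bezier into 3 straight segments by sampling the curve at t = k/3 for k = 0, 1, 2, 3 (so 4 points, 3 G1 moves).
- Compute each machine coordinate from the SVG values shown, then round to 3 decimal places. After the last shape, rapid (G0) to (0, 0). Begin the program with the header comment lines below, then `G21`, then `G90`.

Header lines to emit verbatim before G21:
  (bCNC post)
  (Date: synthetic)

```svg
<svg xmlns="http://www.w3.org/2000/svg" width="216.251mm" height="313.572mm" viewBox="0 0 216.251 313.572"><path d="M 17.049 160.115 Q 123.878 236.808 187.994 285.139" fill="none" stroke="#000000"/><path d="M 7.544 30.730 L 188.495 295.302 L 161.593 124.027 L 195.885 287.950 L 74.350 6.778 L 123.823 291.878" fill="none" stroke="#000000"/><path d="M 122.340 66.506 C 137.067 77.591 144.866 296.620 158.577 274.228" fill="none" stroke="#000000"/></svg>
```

(bCNC post)
(Date: synthetic)
G21
G90
G0 X17.049 Y153.457
M4 S745
G01 X83.522 Y105.480 F644
G01 X140.504 Y63.805
G01 X187.994 Y28.433
G0 X7.544 Y282.842
M4 S745
G01 X188.495 Y18.270 F644
G01 X161.593 Y189.545
G01 X195.885 Y25.622
G01 X74.350 Y306.794
G01 X123.823 Y21.694
G0 X122.340 Y247.066
M4 S745
G01 X135.233 Y183.309 F644
G01 X146.361 Y80.783
G01 X158.577 Y39.344
M5
G0 X0.000 Y0.000

1 u = 1 mm; y_m = 313.572 − y.

[1] `<path>` quadratic bezier, #000000→cut S745 F644: (17.049,153.457) → (83.522,105.480) → (140.504,63.805) → (187.994,28.433)

[2] `<path>` open polyline, #000000→cut S745 F644: (7.544,282.842) → (188.495,18.270) → (161.593,189.545) → (195.885,25.622) → (74.350,306.794) → (123.823,21.694)

[3] `<path>` cubic bezier, #000000→cut S745 F644: (122.340,247.066) → (135.233,183.309) → (146.361,80.783) → (158.577,39.344)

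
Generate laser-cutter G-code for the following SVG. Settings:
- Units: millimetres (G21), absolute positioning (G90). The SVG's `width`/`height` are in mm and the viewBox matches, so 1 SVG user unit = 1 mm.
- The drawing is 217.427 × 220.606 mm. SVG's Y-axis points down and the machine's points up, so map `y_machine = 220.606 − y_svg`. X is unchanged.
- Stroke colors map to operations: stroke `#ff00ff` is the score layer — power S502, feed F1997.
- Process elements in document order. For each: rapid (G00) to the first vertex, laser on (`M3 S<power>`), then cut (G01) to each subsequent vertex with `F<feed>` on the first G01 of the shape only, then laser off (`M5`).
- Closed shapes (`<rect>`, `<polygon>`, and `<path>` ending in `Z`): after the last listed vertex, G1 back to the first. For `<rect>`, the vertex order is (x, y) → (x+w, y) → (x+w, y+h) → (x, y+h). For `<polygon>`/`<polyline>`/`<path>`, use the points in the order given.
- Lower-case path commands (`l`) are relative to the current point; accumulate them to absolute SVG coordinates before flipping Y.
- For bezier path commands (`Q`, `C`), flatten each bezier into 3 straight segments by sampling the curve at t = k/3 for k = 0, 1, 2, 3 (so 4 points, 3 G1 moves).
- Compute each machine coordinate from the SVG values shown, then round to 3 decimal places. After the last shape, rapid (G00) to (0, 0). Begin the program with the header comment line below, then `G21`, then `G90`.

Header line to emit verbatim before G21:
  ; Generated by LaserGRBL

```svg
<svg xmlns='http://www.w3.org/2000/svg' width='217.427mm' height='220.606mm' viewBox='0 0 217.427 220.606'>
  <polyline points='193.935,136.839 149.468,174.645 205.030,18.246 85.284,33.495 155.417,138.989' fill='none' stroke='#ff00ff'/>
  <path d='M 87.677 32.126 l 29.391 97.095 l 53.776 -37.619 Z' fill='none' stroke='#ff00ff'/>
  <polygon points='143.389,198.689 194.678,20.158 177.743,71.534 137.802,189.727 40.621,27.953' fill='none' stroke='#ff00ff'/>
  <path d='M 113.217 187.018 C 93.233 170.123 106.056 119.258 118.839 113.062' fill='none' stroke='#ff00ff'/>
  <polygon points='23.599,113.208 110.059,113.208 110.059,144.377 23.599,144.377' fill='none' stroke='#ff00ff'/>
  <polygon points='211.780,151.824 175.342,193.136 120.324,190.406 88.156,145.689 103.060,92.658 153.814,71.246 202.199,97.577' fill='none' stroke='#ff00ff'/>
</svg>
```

viewBox `0 0 217.427 220.606` with mm width/height → 1 unit = 1 mm. Flip: y_m = 220.606 − y_svg.

**Shape 1** — `<polyline>` open polyline, stroke `#ff00ff` → score (S502, F1997). Machine vertices: (193.935,83.767) → (149.468,45.961) → (205.030,202.360) → (85.284,187.111) → (155.417,81.617). Open path.

**Shape 2** — `<path>` closed polygon, stroke `#ff00ff` → score (S502, F1997). Machine vertices: (87.677,188.480) → (117.068,91.385) → (170.844,129.004) → (87.677,188.480). Closed: final G1 returns to the first vertex.

**Shape 3** — `<polygon>` closed polygon, stroke `#ff00ff` → score (S502, F1997). Machine vertices: (143.389,21.917) → (194.678,200.448) → (177.743,149.072) → (137.802,30.879) → (40.621,192.653) → (143.389,21.917). Closed: final G1 returns to the first vertex.

**Shape 4** — `<path>` cubic bezier, stroke `#ff00ff` → score (S502, F1997). Control points (SVG): P0=(113.217,187.018), P1=(93.233,170.123), P2=(106.056,119.258), P3=(118.839,113.062); sampled at t=k/3. Machine vertices: (113.217,33.588) → (102.952,58.894) → (107.259,89.371) → (118.839,107.544). Open path.

**Shape 5** — `<polygon>` rectangle, stroke `#ff00ff` → score (S502, F1997). Machine vertices: (23.599,107.398) → (110.059,107.398) → (110.059,76.229) → (23.599,76.229) → (23.599,107.398). Closed: final G1 returns to the first vertex.

**Shape 6** — `<polygon>` regular polygon, stroke `#ff00ff` → score (S502, F1997). Machine vertices: (211.780,68.782) → (175.342,27.470) → (120.324,30.200) → (88.156,74.917) → (103.060,127.948) → (153.814,149.360) → (202.199,123.029) → (211.780,68.782). Closed: final G1 returns to the first vertex.

; Generated by LaserGRBL
G21
G90
G00 X193.935 Y83.767
M3 S502
G01 X149.468 Y45.961 F1997
G01 X205.030 Y202.360
G01 X85.284 Y187.111
G01 X155.417 Y81.617
M5
G00 X87.677 Y188.480
M3 S502
G01 X117.068 Y91.385 F1997
G01 X170.844 Y129.004
G01 X87.677 Y188.480
M5
G00 X143.389 Y21.917
M3 S502
G01 X194.678 Y200.448 F1997
G01 X177.743 Y149.072
G01 X137.802 Y30.879
G01 X40.621 Y192.653
G01 X143.389 Y21.917
M5
G00 X113.217 Y33.588
M3 S502
G01 X102.952 Y58.894 F1997
G01 X107.259 Y89.371
G01 X118.839 Y107.544
M5
G00 X23.599 Y107.398
M3 S502
G01 X110.059 Y107.398 F1997
G01 X110.059 Y76.229
G01 X23.599 Y76.229
G01 X23.599 Y107.398
M5
G00 X211.780 Y68.782
M3 S502
G01 X175.342 Y27.470 F1997
G01 X120.324 Y30.200
G01 X88.156 Y74.917
G01 X103.060 Y127.948
G01 X153.814 Y149.360
G01 X202.199 Y123.029
G01 X211.780 Y68.782
M5
G00 X0.000 Y0.000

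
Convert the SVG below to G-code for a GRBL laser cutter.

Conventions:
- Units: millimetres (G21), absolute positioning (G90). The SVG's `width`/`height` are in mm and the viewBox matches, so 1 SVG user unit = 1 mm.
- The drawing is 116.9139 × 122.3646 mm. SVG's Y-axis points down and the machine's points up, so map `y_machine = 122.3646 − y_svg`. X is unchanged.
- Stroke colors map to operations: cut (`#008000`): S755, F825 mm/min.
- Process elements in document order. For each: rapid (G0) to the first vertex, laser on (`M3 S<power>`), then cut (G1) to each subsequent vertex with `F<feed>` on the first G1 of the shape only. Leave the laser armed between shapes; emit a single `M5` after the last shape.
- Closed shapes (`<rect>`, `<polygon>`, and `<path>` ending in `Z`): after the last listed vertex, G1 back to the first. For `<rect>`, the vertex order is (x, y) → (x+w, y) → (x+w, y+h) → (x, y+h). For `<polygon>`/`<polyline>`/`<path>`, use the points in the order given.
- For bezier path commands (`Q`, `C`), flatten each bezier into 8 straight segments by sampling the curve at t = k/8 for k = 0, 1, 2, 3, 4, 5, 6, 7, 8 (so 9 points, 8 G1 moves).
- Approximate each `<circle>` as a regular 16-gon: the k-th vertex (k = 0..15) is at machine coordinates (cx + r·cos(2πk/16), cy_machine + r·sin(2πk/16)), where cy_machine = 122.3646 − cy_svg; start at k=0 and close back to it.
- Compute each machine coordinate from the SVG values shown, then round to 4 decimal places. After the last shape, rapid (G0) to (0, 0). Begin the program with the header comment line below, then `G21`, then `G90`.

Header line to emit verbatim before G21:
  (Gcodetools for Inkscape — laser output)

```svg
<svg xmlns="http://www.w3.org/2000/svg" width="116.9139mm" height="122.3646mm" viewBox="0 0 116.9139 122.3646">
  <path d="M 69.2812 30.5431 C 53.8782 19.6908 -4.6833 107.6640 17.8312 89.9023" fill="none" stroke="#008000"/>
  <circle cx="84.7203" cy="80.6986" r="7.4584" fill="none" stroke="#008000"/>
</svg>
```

1 u = 1 mm; y_m = 122.3646 − y.

[1] `<path>` cubic bezier, #008000→cut S755 F825: (69.2812,91.8215) → (61.7247,91.6582) → (51.5779,84.6272) → (40.2968,73.1257) → (29.3371,59.5509) → (20.1549,46.2999) → (14.2059,35.7701) → (12.9461,30.3585) → (17.8312,32.4623)

[2] `<circle>` circle, #008000→cut S755 F825: (92.1787,41.6660) → (91.6110,44.5202) → (89.9942,46.9399) → (87.5745,48.5567) → (84.7203,49.1244) → (81.8661,48.5567) → (79.4464,46.9399) → (77.8296,44.5202) → (77.2619,41.6660) → (77.8296,38.8118) → (79.4464,36.3921) → (81.8661,34.7753) → (84.7203,34.2076) → (87.5745,34.7753) → (89.9942,36.3921) → (91.6110,38.8118) → (92.1787,41.6660) (closed)

(Gcodetools for Inkscape — laser output)
G21
G90
G0 X69.2812 Y91.8215
M3 S755
G1 X61.7247 Y91.6582 F825
G1 X51.5779 Y84.6272
G1 X40.2968 Y73.1257
G1 X29.3371 Y59.5509
G1 X20.1549 Y46.2999
G1 X14.2059 Y35.7701
G1 X12.9461 Y30.3585
G1 X17.8312 Y32.4623
G0 X92.1787 Y41.6660
M3 S755
G1 X91.6110 Y44.5202 F825
G1 X89.9942 Y46.9399
G1 X87.5745 Y48.5567
G1 X84.7203 Y49.1244
G1 X81.8661 Y48.5567
G1 X79.4464 Y46.9399
G1 X77.8296 Y44.5202
G1 X77.2619 Y41.6660
G1 X77.8296 Y38.8118
G1 X79.4464 Y36.3921
G1 X81.8661 Y34.7753
G1 X84.7203 Y34.2076
G1 X87.5745 Y34.7753
G1 X89.9942 Y36.3921
G1 X91.6110 Y38.8118
G1 X92.1787 Y41.6660
M5
G0 X0.0000 Y0.0000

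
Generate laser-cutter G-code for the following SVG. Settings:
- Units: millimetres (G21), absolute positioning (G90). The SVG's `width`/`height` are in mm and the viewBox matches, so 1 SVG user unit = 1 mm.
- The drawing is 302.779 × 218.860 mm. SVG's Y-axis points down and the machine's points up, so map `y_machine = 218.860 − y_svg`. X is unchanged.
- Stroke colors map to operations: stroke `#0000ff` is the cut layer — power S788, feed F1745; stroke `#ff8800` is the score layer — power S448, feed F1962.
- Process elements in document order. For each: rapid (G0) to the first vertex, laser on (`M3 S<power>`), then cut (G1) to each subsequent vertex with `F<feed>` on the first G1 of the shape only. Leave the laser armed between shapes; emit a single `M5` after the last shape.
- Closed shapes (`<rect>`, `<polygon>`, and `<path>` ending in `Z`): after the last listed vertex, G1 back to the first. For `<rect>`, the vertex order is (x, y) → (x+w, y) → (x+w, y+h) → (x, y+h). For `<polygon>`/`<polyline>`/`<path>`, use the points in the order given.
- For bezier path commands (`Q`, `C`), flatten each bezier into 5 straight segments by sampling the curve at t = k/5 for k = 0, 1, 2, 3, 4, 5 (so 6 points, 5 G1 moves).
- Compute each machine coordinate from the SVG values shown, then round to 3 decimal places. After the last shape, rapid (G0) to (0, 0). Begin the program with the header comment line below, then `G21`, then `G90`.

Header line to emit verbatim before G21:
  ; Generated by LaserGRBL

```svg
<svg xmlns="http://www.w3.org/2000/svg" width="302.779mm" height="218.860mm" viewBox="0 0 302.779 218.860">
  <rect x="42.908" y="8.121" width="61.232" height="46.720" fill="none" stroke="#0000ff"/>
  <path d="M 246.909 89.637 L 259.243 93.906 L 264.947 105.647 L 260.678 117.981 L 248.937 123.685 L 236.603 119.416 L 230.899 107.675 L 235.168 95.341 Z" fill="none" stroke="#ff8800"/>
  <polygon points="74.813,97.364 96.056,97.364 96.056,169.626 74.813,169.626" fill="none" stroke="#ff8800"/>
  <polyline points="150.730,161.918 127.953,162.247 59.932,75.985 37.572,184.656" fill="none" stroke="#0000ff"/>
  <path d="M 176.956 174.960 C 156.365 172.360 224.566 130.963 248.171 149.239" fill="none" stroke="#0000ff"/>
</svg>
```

; Generated by LaserGRBL
G21
G90
G0 X42.908 Y210.739
M3 S788
G1 X104.140 Y210.739 F1745
G1 X104.140 Y164.019
G1 X42.908 Y164.019
G1 X42.908 Y210.739
G0 X246.909 Y129.223
M3 S448
G1 X259.243 Y124.954 F1962
G1 X264.947 Y113.213
G1 X260.678 Y100.879
G1 X248.937 Y95.175
G1 X236.603 Y99.444
G1 X230.899 Y111.185
G1 X235.168 Y123.519
G1 X246.909 Y129.223
G0 X74.813 Y121.496
M3 S448
G1 X96.056 Y121.496 F1962
G1 X96.056 Y49.234
G1 X74.813 Y49.234
G1 X74.813 Y121.496
G0 X150.730 Y56.942
M3 S788
G1 X127.953 Y56.613 F1745
G1 X59.932 Y142.875
G1 X37.572 Y34.204
G0 X176.956 Y43.900
M3 S788
G1 X174.189 Y49.328 F1745
G1 X186.330 Y59.340
G1 X206.976 Y69.211
G1 X229.724 Y74.214
G1 X248.171 Y69.621
M5
G0 X0.000 Y0.000

1 u = 1 mm; y_m = 218.860 − y.

[1] `<rect>` rectangle, #0000ff→cut S788 F1745: (42.908,210.739) → (104.140,210.739) → (104.140,164.019) → (42.908,164.019) → (42.908,210.739) (closed)

[2] `<path>` regular polygon, #ff8800→score S448 F1962: (246.909,129.223) → (259.243,124.954) → (264.947,113.213) → (260.678,100.879) → (248.937,95.175) → (236.603,99.444) → (230.899,111.185) → (235.168,123.519) → (246.909,129.223) (closed)

[3] `<polygon>` rectangle, #ff8800→score S448 F1962: (74.813,121.496) → (96.056,121.496) → (96.056,49.234) → (74.813,49.234) → (74.813,121.496) (closed)

[4] `<polyline>` open polyline, #0000ff→cut S788 F1745: (150.730,56.942) → (127.953,56.613) → (59.932,142.875) → (37.572,34.204)

[5] `<path>` cubic bezier, #0000ff→cut S788 F1745: (176.956,43.900) → (174.189,49.328) → (186.330,59.340) → (206.976,69.211) → (229.724,74.214) → (248.171,69.621)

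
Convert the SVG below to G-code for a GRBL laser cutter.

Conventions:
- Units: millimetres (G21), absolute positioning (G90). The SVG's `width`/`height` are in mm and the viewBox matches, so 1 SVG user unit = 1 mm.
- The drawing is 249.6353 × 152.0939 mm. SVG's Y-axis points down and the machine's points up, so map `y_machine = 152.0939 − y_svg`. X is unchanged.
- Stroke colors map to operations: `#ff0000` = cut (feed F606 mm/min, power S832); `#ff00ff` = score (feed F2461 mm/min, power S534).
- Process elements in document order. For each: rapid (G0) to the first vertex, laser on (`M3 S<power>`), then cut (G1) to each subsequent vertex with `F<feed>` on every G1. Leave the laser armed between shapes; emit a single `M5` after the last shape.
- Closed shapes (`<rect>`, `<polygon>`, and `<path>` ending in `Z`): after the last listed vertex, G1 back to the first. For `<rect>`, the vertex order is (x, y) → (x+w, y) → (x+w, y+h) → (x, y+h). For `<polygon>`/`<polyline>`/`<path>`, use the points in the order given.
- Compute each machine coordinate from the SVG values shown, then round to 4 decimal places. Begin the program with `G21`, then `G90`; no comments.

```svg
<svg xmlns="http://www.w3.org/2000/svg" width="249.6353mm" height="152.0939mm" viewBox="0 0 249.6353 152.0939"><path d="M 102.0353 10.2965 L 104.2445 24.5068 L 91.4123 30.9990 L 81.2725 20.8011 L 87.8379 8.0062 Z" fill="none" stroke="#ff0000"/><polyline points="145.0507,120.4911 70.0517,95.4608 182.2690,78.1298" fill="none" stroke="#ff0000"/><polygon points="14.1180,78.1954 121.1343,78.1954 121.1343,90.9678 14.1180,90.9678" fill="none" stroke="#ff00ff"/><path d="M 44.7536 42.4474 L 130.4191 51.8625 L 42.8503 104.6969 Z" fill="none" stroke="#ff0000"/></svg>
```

G21
G90
G0 X102.0353 Y141.7974
M3 S832
G1 X104.2445 Y127.5871 F606
G1 X91.4123 Y121.0949 F606
G1 X81.2725 Y131.2928 F606
G1 X87.8379 Y144.0877 F606
G1 X102.0353 Y141.7974 F606
G0 X145.0507 Y31.6028
M3 S832
G1 X70.0517 Y56.6331 F606
G1 X182.2690 Y73.9641 F606
G0 X14.1180 Y73.8985
M3 S534
G1 X121.1343 Y73.8985 F2461
G1 X121.1343 Y61.1261 F2461
G1 X14.1180 Y61.1261 F2461
G1 X14.1180 Y73.8985 F2461
G0 X44.7536 Y109.6465
M3 S832
G1 X130.4191 Y100.2314 F606
G1 X42.8503 Y47.3970 F606
G1 X44.7536 Y109.6465 F606
M5

1 u = 1 mm; y_m = 152.0939 − y.

[1] `<path>` regular polygon, #ff0000→cut S832 F606: (102.0353,141.7974) → (104.2445,127.5871) → (91.4123,121.0949) → (81.2725,131.2928) → (87.8379,144.0877) → (102.0353,141.7974) (closed)

[2] `<polyline>` open polyline, #ff0000→cut S832 F606: (145.0507,31.6028) → (70.0517,56.6331) → (182.2690,73.9641)

[3] `<polygon>` rectangle, #ff00ff→score S534 F2461: (14.1180,73.8985) → (121.1343,73.8985) → (121.1343,61.1261) → (14.1180,61.1261) → (14.1180,73.8985) (closed)

[4] `<path>` closed polygon, #ff0000→cut S832 F606: (44.7536,109.6465) → (130.4191,100.2314) → (42.8503,47.3970) → (44.7536,109.6465) (closed)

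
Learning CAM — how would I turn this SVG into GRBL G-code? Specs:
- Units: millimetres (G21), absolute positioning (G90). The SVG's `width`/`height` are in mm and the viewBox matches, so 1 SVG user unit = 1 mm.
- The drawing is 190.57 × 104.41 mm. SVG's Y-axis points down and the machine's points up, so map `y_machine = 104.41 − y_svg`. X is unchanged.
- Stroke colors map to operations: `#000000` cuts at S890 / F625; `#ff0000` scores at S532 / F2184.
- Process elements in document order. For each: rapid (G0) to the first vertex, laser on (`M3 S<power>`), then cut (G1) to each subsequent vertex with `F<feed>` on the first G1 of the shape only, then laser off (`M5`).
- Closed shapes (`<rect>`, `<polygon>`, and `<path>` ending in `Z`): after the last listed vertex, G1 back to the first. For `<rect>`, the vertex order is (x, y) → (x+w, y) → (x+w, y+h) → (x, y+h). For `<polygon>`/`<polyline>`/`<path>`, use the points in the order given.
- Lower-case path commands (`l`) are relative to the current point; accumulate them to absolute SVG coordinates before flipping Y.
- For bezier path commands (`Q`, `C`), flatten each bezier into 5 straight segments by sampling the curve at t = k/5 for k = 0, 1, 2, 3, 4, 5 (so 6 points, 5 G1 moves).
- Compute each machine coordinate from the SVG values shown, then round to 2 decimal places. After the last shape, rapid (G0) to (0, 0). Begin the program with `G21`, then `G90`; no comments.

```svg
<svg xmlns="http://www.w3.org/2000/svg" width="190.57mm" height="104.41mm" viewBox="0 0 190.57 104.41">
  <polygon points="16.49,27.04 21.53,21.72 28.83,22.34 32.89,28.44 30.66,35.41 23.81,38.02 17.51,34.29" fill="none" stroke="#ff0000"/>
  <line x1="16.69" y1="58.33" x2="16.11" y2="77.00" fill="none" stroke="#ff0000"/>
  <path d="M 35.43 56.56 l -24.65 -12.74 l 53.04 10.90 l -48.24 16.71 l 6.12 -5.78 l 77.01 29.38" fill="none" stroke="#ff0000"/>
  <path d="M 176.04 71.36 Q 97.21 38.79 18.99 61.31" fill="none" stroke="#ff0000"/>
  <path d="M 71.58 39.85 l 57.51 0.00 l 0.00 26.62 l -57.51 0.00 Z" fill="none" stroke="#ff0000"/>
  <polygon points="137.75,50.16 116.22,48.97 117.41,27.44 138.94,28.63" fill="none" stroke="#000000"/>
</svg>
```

viewBox `0 0 190.57 104.41` with mm width/height → 1 unit = 1 mm. Flip: y_m = 104.41 − y_svg.

**Shape 1** — `<polygon>` regular polygon, stroke `#ff0000` → score (S532, F2184). Machine vertices: (16.49,77.37) → (21.53,82.69) → (28.83,82.07) → (32.89,75.97) → (30.66,69.00) → (23.81,66.39) → (17.51,70.12) → (16.49,77.37). Closed: final G1 returns to the first vertex.

**Shape 2** — `<line>` line segment, stroke `#ff0000` → score (S532, F2184). Machine vertices: (16.69,46.08) → (16.11,27.41). Open path.

**Shape 3** — `<path>` open polyline, stroke `#ff0000` → score (S532, F2184). Machine vertices: (35.43,47.85) → (10.78,60.59) → (63.82,49.69) → (15.58,32.98) → (21.70,38.76) → (98.71,9.38). Open path.

**Shape 4** — `<path>` quadratic bezier, stroke `#ff0000` → score (S532, F2184). Control points (SVG): P0=(176.04,71.36), P1=(97.21,38.79), P2=(18.99,61.31); sampled at t=k/5. Machine vertices: (176.04,33.05) → (144.53,43.87) → (113.07,50.29) → (81.66,52.30) → (50.30,49.90) → (18.99,43.10). Open path.

**Shape 5** — `<path>` rectangle, stroke `#ff0000` → score (S532, F2184). Machine vertices: (71.58,64.56) → (129.09,64.56) → (129.09,37.94) → (71.58,37.94) → (71.58,64.56). Closed: final G1 returns to the first vertex.

**Shape 6** — `<polygon>` regular polygon, stroke `#000000` → cut (S890, F625). Machine vertices: (137.75,54.25) → (116.22,55.44) → (117.41,76.97) → (138.94,75.78) → (137.75,54.25). Closed: final G1 returns to the first vertex.

G21
G90
G0 X16.49 Y77.37
M3 S532
G1 X21.53 Y82.69 F2184
G1 X28.83 Y82.07
G1 X32.89 Y75.97
G1 X30.66 Y69.00
G1 X23.81 Y66.39
G1 X17.51 Y70.12
G1 X16.49 Y77.37
M5
G0 X16.69 Y46.08
M3 S532
G1 X16.11 Y27.41 F2184
M5
G0 X35.43 Y47.85
M3 S532
G1 X10.78 Y60.59 F2184
G1 X63.82 Y49.69
G1 X15.58 Y32.98
G1 X21.70 Y38.76
G1 X98.71 Y9.38
M5
G0 X176.04 Y33.05
M3 S532
G1 X144.53 Y43.87 F2184
G1 X113.07 Y50.29
G1 X81.66 Y52.30
G1 X50.30 Y49.90
G1 X18.99 Y43.10
M5
G0 X71.58 Y64.56
M3 S532
G1 X129.09 Y64.56 F2184
G1 X129.09 Y37.94
G1 X71.58 Y37.94
G1 X71.58 Y64.56
M5
G0 X137.75 Y54.25
M3 S890
G1 X116.22 Y55.44 F625
G1 X117.41 Y76.97
G1 X138.94 Y75.78
G1 X137.75 Y54.25
M5
G0 X0.00 Y0.00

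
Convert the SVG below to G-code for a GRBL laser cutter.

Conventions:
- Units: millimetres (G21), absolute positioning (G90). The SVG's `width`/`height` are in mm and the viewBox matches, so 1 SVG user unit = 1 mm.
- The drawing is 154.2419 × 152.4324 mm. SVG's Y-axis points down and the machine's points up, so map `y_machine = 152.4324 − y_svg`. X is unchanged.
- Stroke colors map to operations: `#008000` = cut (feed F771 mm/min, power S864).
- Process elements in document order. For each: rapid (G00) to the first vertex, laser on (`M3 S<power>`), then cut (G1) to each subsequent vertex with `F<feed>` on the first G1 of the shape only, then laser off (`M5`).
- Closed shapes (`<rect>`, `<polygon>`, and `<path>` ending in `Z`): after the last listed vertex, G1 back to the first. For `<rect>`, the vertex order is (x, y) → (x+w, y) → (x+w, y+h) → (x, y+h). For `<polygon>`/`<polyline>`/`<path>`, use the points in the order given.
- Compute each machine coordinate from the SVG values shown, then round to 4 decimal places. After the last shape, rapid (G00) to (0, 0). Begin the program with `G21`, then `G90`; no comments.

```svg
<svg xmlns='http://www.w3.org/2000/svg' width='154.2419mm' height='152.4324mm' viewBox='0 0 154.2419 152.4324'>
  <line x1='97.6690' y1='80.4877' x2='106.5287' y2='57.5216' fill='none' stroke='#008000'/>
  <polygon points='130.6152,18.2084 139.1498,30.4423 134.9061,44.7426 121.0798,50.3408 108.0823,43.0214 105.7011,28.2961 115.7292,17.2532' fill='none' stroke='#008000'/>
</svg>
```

1 u = 1 mm; y_m = 152.4324 − y.

[1] `<line>` line segment, #008000→cut S864 F771: (97.6690,71.9447) → (106.5287,94.9108)

[2] `<polygon>` regular polygon, #008000→cut S864 F771: (130.6152,134.2240) → (139.1498,121.9901) → (134.9061,107.6898) → (121.0798,102.0916) → (108.0823,109.4110) → (105.7011,124.1363) → (115.7292,135.1792) → (130.6152,134.2240) (closed)

G21
G90
G00 X97.6690 Y71.9447
M3 S864
G1 X106.5287 Y94.9108 F771
M5
G00 X130.6152 Y134.2240
M3 S864
G1 X139.1498 Y121.9901 F771
G1 X134.9061 Y107.6898
G1 X121.0798 Y102.0916
G1 X108.0823 Y109.4110
G1 X105.7011 Y124.1363
G1 X115.7292 Y135.1792
G1 X130.6152 Y134.2240
M5
G00 X0.0000 Y0.0000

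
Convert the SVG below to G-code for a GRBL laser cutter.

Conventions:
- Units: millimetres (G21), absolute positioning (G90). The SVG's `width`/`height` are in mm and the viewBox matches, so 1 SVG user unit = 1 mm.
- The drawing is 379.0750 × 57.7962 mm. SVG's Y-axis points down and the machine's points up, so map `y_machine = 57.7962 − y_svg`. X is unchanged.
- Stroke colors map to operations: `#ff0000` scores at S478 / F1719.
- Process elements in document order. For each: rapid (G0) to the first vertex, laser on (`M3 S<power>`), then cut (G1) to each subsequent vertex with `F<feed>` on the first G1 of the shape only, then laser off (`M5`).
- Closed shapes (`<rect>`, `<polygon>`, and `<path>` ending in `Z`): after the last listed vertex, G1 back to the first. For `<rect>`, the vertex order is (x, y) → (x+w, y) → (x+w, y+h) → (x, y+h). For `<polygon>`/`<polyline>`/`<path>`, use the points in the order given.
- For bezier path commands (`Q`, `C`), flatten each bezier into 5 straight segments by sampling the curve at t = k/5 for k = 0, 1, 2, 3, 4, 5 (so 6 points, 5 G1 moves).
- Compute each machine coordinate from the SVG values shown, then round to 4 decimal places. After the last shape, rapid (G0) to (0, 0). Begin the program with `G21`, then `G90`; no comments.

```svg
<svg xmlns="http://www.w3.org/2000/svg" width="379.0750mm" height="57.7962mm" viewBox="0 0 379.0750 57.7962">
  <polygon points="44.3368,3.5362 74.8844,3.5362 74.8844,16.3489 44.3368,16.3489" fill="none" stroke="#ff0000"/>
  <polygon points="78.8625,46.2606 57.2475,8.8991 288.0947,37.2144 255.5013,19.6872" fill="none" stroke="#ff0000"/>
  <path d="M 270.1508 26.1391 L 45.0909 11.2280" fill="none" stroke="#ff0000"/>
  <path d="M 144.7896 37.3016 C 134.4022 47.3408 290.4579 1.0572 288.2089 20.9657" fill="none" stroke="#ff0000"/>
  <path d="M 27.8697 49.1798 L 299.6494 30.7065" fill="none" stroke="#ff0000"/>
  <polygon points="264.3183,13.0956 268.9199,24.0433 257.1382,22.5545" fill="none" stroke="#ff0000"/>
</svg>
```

G21
G90
G0 X44.3368 Y54.2600
M3 S478
G1 X74.8844 Y54.2600 F1719
G1 X74.8844 Y41.4473
G1 X44.3368 Y41.4473
G1 X44.3368 Y54.2600
M5
G0 X78.8625 Y11.5356
M3 S478
G1 X57.2475 Y48.8971 F1719
G1 X288.0947 Y20.5818
G1 X255.5013 Y38.1090
G1 X78.8625 Y11.5356
M5
G0 X270.1508 Y31.6571
M3 S478
G1 X45.0909 Y46.5682 F1719
M5
G0 X144.7896 Y20.4946
M3 S478
G1 X155.9323 Y20.2497 F1719
G1 X191.4335 Y27.6416
G1 X235.7053 Y36.7894
G1 X273.1597 Y41.8127
G1 X288.2089 Y36.8305
M5
G0 X27.8697 Y8.6164
M3 S478
G1 X299.6494 Y27.0897 F1719
M5
G0 X264.3183 Y44.7006
M3 S478
G1 X268.9199 Y33.7529 F1719
G1 X257.1382 Y35.2417
G1 X264.3183 Y44.7006
M5
G0 X0.0000 Y0.0000

viewBox `0 0 379.0750 57.7962` with mm width/height → 1 unit = 1 mm. Flip: y_m = 57.7962 − y_svg.

**Shape 1** — `<polygon>` rectangle, stroke `#ff0000` → score (S478, F1719). Machine vertices: (44.3368,54.2600) → (74.8844,54.2600) → (74.8844,41.4473) → (44.3368,41.4473) → (44.3368,54.2600). Closed: final G1 returns to the first vertex.

**Shape 2** — `<polygon>` closed polygon, stroke `#ff0000` → score (S478, F1719). Machine vertices: (78.8625,11.5356) → (57.2475,48.8971) → (288.0947,20.5818) → (255.5013,38.1090) → (78.8625,11.5356). Closed: final G1 returns to the first vertex.

**Shape 3** — `<path>` line segment, stroke `#ff0000` → score (S478, F1719). Machine vertices: (270.1508,31.6571) → (45.0909,46.5682). Open path.

**Shape 4** — `<path>` cubic bezier, stroke `#ff0000` → score (S478, F1719). Control points (SVG): P0=(144.7896,37.3016), P1=(134.4022,47.3408), P2=(290.4579,1.0572), P3=(288.2089,20.9657); sampled at t=k/5. Machine vertices: (144.7896,20.4946) → (155.9323,20.2497) → (191.4335,27.6416) → (235.7053,36.7894) → (273.1597,41.8127) → (288.2089,36.8305). Open path.

**Shape 5** — `<path>` line segment, stroke `#ff0000` → score (S478, F1719). Machine vertices: (27.8697,8.6164) → (299.6494,27.0897). Open path.

**Shape 6** — `<polygon>` regular polygon, stroke `#ff0000` → score (S478, F1719). Machine vertices: (264.3183,44.7006) → (268.9199,33.7529) → (257.1382,35.2417) → (264.3183,44.7006). Closed: final G1 returns to the first vertex.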